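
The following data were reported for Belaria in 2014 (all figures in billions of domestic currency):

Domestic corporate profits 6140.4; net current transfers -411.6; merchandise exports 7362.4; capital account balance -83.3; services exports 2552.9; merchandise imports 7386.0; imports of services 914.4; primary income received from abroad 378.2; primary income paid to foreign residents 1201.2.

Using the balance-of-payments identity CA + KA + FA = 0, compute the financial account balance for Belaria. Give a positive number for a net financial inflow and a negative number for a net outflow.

Goods balance = 7362.4 - 7386.0 = -23.6
Services balance = 2552.9 - 914.4 = 1638.5
Trade balance (goods + services) = -23.6 + 1638.5 = 1614.9
Net primary income = 378.2 - 1201.2 = -823.0
Net secondary income = -411.6
Current account = 1614.9 + (-823.0) + (-411.6) = 380.3
Financial account = -(380.3 + (-83.3)) = -297.0

-297.0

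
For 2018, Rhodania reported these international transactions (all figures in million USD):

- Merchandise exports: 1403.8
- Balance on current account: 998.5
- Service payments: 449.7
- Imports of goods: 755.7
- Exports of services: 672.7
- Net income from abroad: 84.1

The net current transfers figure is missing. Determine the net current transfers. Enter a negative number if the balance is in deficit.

43.3

Current account = goods balance + services balance + net primary income + net secondary income
Sum of the known components = 955.2
Net current transfers = CA - (known components) = 998.5 - 955.2 = 43.3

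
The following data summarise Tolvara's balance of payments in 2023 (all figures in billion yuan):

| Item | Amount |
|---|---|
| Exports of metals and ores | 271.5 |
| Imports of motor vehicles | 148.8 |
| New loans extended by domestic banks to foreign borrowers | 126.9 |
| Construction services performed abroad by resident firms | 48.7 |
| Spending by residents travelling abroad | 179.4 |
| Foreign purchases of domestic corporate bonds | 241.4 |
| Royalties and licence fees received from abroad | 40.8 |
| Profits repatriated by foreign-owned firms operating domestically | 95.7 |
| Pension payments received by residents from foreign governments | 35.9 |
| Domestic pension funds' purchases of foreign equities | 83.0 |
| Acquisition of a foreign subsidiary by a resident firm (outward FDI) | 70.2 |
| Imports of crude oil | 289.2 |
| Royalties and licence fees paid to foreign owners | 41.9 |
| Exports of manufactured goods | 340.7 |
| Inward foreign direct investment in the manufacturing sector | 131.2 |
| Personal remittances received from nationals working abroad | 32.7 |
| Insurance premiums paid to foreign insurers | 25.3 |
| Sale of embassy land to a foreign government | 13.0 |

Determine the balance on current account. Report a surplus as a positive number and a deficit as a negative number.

-10.0

Goods: -289.2 + 271.5 + 340.7 - 148.8 = 174.2
Services: -41.9 + 48.7 - 25.3 + 40.8 - 179.4 = -157.1
Primary income: -95.7
Secondary income: 35.9 + 32.7 = 68.6
Current account = 174.2 + (-157.1) + (-95.7) + 68.6 = -10.0
(Excluded from the current account — financial account: new loans extended by domestic banks to foreign borrowers 126.9, foreign purchases of domestic corporate bonds 241.4, domestic pension funds' purchases of foreign equities 83.0, acquisition of a foreign subsidiary by a resident firm (outward FDI) 70.2, inward foreign direct investment in the manufacturing sector 131.2; capital account: sale of embassy land to a foreign government 13.0.)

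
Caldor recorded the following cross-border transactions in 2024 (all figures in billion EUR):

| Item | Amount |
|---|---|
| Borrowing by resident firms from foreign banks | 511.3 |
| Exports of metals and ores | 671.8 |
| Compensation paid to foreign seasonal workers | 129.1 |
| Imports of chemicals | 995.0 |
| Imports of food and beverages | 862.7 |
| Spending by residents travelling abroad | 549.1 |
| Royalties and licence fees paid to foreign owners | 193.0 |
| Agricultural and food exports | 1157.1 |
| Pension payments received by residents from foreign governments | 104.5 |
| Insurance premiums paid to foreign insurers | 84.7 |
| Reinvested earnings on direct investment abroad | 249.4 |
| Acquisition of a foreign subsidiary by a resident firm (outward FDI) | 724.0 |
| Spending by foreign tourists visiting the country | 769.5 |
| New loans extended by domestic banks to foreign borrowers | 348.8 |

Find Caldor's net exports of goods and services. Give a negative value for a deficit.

-86.1

Goods: 1157.1 - 995.0 + 671.8 - 862.7 = -28.8
Services: -193.0 - 84.7 - 549.1 + 769.5 = -57.3
Trade balance = -28.8 + (-57.3) = -86.1
(Excluded from the trade balance — financial account: borrowing by resident firms from foreign banks 511.3, acquisition of a foreign subsidiary by a resident firm (outward FDI) 724.0, new loans extended by domestic banks to foreign borrowers 348.8; primary income: compensation paid to foreign seasonal workers 129.1, reinvested earnings on direct investment abroad 249.4; secondary income: pension payments received by residents from foreign governments 104.5.)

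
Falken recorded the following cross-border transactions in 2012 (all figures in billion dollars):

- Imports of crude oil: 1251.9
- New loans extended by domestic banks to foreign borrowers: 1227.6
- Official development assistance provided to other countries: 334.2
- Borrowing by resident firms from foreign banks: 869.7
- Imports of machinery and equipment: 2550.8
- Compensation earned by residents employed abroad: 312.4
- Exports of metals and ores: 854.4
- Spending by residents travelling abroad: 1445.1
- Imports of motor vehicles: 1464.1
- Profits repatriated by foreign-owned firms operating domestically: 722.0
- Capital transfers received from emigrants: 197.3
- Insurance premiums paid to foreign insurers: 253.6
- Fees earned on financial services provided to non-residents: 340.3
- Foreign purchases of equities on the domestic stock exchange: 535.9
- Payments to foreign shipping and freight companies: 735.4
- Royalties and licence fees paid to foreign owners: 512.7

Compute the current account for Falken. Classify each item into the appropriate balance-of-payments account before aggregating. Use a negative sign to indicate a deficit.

-7762.7

Goods: -2550.8 - 1251.9 + 854.4 - 1464.1 = -4412.4
Services: 340.3 - 512.7 - 1445.1 - 735.4 - 253.6 = -2606.5
Primary income: 312.4 - 722.0 = -409.6
Secondary income: -334.2
Current account = (-4412.4) + (-2606.5) + (-409.6) + (-334.2) = -7762.7
(Excluded from the current account — financial account: new loans extended by domestic banks to foreign borrowers 1227.6, borrowing by resident firms from foreign banks 869.7, foreign purchases of equities on the domestic stock exchange 535.9; capital account: capital transfers received from emigrants 197.3.)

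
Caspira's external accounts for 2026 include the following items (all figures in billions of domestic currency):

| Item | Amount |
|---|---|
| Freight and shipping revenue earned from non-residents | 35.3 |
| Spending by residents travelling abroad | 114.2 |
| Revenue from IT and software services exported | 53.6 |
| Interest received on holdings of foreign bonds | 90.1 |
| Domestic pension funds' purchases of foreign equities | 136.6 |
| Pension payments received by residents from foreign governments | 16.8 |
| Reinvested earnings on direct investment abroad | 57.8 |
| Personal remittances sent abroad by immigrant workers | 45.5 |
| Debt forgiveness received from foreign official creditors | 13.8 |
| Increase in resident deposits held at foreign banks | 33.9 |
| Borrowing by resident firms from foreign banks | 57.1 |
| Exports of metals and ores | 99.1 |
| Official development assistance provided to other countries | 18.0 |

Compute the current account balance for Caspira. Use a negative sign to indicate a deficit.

Goods: 99.1
Services: 35.3 + 53.6 - 114.2 = -25.3
Primary income: 90.1 + 57.8 = 147.9
Secondary income: 16.8 - 18.0 - 45.5 = -46.7
Current account = 99.1 + (-25.3) + 147.9 + (-46.7) = 175.0
(Excluded from the current account — financial account: domestic pension funds' purchases of foreign equities 136.6, increase in resident deposits held at foreign banks 33.9, borrowing by resident firms from foreign banks 57.1; capital account: debt forgiveness received from foreign official creditors 13.8.)

175.0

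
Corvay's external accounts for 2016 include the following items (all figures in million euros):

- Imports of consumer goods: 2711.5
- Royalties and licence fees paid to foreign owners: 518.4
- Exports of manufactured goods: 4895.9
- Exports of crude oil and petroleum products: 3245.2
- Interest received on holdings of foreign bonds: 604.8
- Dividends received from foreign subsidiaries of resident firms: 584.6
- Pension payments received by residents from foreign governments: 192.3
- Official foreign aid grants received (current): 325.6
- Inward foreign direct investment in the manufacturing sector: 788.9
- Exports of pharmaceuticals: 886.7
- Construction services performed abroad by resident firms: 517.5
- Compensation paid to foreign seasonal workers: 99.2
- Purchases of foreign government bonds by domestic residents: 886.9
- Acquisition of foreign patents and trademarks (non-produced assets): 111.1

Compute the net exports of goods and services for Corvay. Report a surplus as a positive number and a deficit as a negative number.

6315.4

Goods: -2711.5 + 886.7 + 3245.2 + 4895.9 = 6316.3
Services: -518.4 + 517.5 = -0.9
Trade balance = 6316.3 + (-0.9) = 6315.4
(Excluded from the trade balance — primary income: interest received on holdings of foreign bonds 604.8, dividends received from foreign subsidiaries of resident firms 584.6, compensation paid to foreign seasonal workers 99.2; secondary income: pension payments received by residents from foreign governments 192.3, official foreign aid grants received (current) 325.6; financial account: inward foreign direct investment in the manufacturing sector 788.9, purchases of foreign government bonds by domestic residents 886.9; capital account: acquisition of foreign patents and trademarks (non-produced assets) 111.1.)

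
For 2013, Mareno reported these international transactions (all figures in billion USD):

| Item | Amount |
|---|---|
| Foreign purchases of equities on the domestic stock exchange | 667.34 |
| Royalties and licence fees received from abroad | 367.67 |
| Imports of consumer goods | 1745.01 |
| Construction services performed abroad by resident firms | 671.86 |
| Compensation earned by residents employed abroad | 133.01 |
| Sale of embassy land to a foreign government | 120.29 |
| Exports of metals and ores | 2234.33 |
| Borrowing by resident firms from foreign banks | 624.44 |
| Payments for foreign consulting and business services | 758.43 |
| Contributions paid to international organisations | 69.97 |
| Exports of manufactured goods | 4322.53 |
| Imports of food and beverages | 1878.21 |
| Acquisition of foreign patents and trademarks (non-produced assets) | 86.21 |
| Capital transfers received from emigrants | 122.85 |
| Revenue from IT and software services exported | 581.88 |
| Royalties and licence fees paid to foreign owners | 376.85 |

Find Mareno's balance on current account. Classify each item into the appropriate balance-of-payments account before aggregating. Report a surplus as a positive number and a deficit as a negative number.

3482.81

Goods: -1878.21 + 2234.33 + 4322.53 - 1745.01 = 2933.64
Services: 367.67 + 671.86 - 758.43 + 581.88 - 376.85 = 486.13
Primary income: 133.01
Secondary income: -69.97
Current account = 2933.64 + 486.13 + 133.01 + (-69.97) = 3482.81
(Excluded from the current account — financial account: foreign purchases of equities on the domestic stock exchange 667.34, borrowing by resident firms from foreign banks 624.44; capital account: sale of embassy land to a foreign government 120.29, acquisition of foreign patents and trademarks (non-produced assets) 86.21, capital transfers received from emigrants 122.85.)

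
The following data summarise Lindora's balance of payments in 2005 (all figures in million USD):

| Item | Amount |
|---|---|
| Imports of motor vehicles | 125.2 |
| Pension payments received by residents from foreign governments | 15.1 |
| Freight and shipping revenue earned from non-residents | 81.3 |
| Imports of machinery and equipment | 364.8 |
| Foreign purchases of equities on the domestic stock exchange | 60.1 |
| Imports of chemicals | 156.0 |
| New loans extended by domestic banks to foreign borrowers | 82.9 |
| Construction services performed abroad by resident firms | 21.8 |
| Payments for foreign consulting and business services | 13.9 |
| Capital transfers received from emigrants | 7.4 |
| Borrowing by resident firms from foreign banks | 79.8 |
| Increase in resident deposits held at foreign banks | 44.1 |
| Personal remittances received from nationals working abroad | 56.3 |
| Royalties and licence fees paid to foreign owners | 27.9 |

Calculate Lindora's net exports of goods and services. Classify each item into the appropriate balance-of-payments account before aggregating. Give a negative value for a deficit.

-584.7

Goods: -156.0 - 364.8 - 125.2 = -646.0
Services: -27.9 + 81.3 - 13.9 + 21.8 = 61.3
Trade balance = -646.0 + 61.3 = -584.7
(Excluded from the trade balance — secondary income: pension payments received by residents from foreign governments 15.1, personal remittances received from nationals working abroad 56.3; financial account: foreign purchases of equities on the domestic stock exchange 60.1, new loans extended by domestic banks to foreign borrowers 82.9, borrowing by resident firms from foreign banks 79.8, increase in resident deposits held at foreign banks 44.1; capital account: capital transfers received from emigrants 7.4.)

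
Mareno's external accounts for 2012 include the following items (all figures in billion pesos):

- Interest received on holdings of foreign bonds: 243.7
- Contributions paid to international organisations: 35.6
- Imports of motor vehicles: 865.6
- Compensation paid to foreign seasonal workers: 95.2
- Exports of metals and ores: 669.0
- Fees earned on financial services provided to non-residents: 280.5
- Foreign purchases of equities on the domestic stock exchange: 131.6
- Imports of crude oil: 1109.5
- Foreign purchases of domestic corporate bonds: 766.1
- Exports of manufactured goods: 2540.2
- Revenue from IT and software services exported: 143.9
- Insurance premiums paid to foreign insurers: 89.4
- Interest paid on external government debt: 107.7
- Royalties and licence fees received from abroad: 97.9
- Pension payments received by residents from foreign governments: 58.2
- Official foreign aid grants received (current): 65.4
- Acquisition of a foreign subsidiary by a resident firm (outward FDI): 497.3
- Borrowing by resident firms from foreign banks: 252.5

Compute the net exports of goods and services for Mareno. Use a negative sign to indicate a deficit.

Goods: 669.0 + 2540.2 - 1109.5 - 865.6 = 1234.1
Services: 97.9 - 89.4 + 143.9 + 280.5 = 432.9
Trade balance = 1234.1 + 432.9 = 1667.0
(Excluded from the trade balance — primary income: interest received on holdings of foreign bonds 243.7, compensation paid to foreign seasonal workers 95.2, interest paid on external government debt 107.7; secondary income: contributions paid to international organisations 35.6, pension payments received by residents from foreign governments 58.2, official foreign aid grants received (current) 65.4; financial account: foreign purchases of equities on the domestic stock exchange 131.6, foreign purchases of domestic corporate bonds 766.1, acquisition of a foreign subsidiary by a resident firm (outward FDI) 497.3, borrowing by resident firms from foreign banks 252.5.)

1667.0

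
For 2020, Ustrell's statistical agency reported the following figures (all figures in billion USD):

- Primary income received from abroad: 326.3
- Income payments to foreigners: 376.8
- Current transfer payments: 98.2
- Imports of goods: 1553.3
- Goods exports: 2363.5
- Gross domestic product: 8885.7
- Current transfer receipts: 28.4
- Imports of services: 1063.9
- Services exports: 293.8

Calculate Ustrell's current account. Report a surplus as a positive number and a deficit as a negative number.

-80.2

Goods balance = 2363.5 - 1553.3 = 810.2
Services balance = 293.8 - 1063.9 = -770.1
Trade balance (goods + services) = 810.2 + (-770.1) = 40.1
Net primary income = 326.3 - 376.8 = -50.5
Net secondary income = 28.4 - 98.2 = -69.8
Current account = 40.1 + (-50.5) + (-69.8) = -80.2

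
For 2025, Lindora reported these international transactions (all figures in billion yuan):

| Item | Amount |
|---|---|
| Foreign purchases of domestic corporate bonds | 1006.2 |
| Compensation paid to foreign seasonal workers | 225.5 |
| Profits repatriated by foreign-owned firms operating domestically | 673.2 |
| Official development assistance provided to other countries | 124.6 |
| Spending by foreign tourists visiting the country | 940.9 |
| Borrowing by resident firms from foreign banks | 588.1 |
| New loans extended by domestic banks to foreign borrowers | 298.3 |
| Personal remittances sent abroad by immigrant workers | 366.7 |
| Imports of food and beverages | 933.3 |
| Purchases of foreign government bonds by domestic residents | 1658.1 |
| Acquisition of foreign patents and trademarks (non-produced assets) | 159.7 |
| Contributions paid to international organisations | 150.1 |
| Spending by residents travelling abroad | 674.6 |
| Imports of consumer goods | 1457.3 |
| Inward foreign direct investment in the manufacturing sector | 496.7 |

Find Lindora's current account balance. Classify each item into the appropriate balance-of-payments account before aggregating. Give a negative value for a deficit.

Goods: -1457.3 - 933.3 = -2390.6
Services: -674.6 + 940.9 = 266.3
Primary income: -673.2 - 225.5 = -898.7
Secondary income: -150.1 - 366.7 - 124.6 = -641.4
Current account = (-2390.6) + 266.3 + (-898.7) + (-641.4) = -3664.4
(Excluded from the current account — financial account: foreign purchases of domestic corporate bonds 1006.2, borrowing by resident firms from foreign banks 588.1, new loans extended by domestic banks to foreign borrowers 298.3, purchases of foreign government bonds by domestic residents 1658.1, inward foreign direct investment in the manufacturing sector 496.7; capital account: acquisition of foreign patents and trademarks (non-produced assets) 159.7.)

-3664.4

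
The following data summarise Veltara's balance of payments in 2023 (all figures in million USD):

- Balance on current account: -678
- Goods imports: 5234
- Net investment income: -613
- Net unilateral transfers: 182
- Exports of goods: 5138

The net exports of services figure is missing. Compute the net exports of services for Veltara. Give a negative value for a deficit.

-151

Current account = goods balance + services balance + net primary income + net secondary income
Sum of the known components = -527
Net exports of services = CA - (known components) = -678 - (-527) = -151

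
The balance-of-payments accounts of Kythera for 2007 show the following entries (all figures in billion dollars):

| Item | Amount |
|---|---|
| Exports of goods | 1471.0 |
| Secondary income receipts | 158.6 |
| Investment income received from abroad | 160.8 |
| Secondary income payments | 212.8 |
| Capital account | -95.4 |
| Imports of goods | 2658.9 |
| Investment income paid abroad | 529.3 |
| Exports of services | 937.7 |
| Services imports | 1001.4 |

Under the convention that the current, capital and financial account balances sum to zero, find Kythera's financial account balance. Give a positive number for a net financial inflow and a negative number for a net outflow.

Goods balance = 1471.0 - 2658.9 = -1187.9
Services balance = 937.7 - 1001.4 = -63.7
Trade balance (goods + services) = -1187.9 + (-63.7) = -1251.6
Net primary income = 160.8 - 529.3 = -368.5
Net secondary income = 158.6 - 212.8 = -54.2
Current account = -1251.6 + (-368.5) + (-54.2) = -1674.3
Financial account = -(-1674.3 + (-95.4)) = 1769.7

1769.7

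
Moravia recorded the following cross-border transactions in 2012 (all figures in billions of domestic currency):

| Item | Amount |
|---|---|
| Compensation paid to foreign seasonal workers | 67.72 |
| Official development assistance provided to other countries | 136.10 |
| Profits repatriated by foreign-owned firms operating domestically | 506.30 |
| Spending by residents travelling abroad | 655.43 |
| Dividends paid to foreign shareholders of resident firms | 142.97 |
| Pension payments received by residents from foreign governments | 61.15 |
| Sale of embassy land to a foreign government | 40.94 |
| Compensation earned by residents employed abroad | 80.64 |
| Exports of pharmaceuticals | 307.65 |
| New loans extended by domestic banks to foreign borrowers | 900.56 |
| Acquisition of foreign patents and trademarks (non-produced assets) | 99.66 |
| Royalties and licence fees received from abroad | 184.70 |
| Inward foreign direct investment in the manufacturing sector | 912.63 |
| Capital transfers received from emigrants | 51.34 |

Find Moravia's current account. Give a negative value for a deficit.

Goods: 307.65
Services: 184.70 - 655.43 = -470.73
Primary income: -506.30 - 142.97 + 80.64 - 67.72 = -636.35
Secondary income: -136.10 + 61.15 = -74.95
Current account = 307.65 + (-470.73) + (-636.35) + (-74.95) = -874.38
(Excluded from the current account — capital account: sale of embassy land to a foreign government 40.94, acquisition of foreign patents and trademarks (non-produced assets) 99.66, capital transfers received from emigrants 51.34; financial account: new loans extended by domestic banks to foreign borrowers 900.56, inward foreign direct investment in the manufacturing sector 912.63.)

-874.38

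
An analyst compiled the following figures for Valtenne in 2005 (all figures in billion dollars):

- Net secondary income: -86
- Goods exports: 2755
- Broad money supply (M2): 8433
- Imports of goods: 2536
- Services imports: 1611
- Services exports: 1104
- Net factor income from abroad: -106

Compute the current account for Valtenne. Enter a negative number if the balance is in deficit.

Goods balance = 2755 - 2536 = 219
Services balance = 1104 - 1611 = -507
Trade balance (goods + services) = 219 + (-507) = -288
Net primary income = -106
Net secondary income = -86
Current account = -288 + (-106) + (-86) = -480

-480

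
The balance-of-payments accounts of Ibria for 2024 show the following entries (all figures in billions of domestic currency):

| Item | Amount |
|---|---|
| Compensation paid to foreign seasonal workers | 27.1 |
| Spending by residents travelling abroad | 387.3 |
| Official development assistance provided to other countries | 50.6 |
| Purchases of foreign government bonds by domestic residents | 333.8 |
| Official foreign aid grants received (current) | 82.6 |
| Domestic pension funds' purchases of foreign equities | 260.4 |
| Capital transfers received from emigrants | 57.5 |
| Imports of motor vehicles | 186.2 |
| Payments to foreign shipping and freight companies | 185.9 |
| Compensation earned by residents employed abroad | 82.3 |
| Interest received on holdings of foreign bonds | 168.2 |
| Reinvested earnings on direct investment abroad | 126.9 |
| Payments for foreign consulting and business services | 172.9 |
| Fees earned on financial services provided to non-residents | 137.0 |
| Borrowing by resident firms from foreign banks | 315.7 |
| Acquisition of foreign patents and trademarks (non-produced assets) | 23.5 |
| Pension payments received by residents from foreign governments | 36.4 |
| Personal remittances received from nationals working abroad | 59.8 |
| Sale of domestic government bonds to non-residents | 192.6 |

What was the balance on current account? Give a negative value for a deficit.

-316.8

Goods: -186.2
Services: 137.0 - 387.3 - 172.9 - 185.9 = -609.1
Primary income: 82.3 - 27.1 + 168.2 + 126.9 = 350.3
Secondary income: 36.4 - 50.6 + 59.8 + 82.6 = 128.2
Current account = (-186.2) + (-609.1) + 350.3 + 128.2 = -316.8
(Excluded from the current account — financial account: purchases of foreign government bonds by domestic residents 333.8, domestic pension funds' purchases of foreign equities 260.4, borrowing by resident firms from foreign banks 315.7, sale of domestic government bonds to non-residents 192.6; capital account: capital transfers received from emigrants 57.5, acquisition of foreign patents and trademarks (non-produced assets) 23.5.)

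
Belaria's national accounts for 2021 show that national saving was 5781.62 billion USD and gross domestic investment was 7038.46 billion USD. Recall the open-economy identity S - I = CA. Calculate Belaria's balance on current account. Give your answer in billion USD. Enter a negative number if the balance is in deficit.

-1256.84

CA = S - I = 5781.62 - 7038.46 = -1256.84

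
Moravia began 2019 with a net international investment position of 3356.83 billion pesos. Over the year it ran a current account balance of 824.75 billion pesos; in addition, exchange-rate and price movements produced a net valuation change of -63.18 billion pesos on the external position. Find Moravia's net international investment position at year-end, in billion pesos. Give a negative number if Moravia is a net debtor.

4118.40

Change in NIIP = current account + net valuation change = 824.75 + (-63.18) = 761.57
End-of-year NIIP = 3356.83 + 761.57 = 4118.40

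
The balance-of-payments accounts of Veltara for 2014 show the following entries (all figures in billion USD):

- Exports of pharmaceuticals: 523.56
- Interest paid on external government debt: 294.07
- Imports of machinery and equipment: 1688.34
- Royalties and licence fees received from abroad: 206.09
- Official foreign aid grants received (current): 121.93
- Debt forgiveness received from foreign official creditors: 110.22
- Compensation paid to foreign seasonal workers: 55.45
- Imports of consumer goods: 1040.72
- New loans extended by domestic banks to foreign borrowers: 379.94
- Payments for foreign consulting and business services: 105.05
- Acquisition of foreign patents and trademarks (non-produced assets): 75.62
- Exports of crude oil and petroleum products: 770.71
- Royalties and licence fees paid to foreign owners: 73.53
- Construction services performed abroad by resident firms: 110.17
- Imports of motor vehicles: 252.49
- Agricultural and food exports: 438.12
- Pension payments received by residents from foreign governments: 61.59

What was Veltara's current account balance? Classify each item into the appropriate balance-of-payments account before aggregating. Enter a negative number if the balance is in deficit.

Goods: -252.49 + 770.71 + 438.12 + 523.56 - 1040.72 - 1688.34 = -1249.16
Services: 206.09 - 105.05 - 73.53 + 110.17 = 137.68
Primary income: -55.45 - 294.07 = -349.52
Secondary income: 61.59 + 121.93 = 183.52
Current account = (-1249.16) + 137.68 + (-349.52) + 183.52 = -1277.48
(Excluded from the current account — capital account: debt forgiveness received from foreign official creditors 110.22, acquisition of foreign patents and trademarks (non-produced assets) 75.62; financial account: new loans extended by domestic banks to foreign borrowers 379.94.)

-1277.48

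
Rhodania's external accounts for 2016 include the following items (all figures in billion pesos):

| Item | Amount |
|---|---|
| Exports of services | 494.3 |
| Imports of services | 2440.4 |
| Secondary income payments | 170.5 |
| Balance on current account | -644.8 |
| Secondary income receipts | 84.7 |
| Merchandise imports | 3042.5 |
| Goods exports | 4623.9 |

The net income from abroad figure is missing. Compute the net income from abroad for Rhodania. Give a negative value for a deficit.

-194.3

Current account = goods balance + services balance + net primary income + net secondary income
Sum of the known components = -450.5
Net income from abroad = CA - (known components) = -644.8 - (-450.5) = -194.3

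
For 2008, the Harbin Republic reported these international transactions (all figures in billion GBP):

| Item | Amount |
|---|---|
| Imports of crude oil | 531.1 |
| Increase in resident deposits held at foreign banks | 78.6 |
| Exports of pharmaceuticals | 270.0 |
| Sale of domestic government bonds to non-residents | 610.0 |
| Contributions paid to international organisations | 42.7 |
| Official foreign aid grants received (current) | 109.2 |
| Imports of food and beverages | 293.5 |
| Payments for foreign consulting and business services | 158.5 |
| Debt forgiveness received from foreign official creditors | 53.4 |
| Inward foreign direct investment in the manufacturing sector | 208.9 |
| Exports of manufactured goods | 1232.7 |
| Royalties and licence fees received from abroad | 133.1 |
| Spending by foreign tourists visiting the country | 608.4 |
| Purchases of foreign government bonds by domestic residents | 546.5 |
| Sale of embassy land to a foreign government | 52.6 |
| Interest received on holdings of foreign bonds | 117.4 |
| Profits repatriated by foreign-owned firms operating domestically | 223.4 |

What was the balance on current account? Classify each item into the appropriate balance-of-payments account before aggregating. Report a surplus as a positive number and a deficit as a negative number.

1221.6

Goods: -293.5 + 1232.7 + 270.0 - 531.1 = 678.1
Services: 133.1 - 158.5 + 608.4 = 583.0
Primary income: -223.4 + 117.4 = -106.0
Secondary income: 109.2 - 42.7 = 66.5
Current account = 678.1 + 583.0 + (-106.0) + 66.5 = 1221.6
(Excluded from the current account — financial account: increase in resident deposits held at foreign banks 78.6, sale of domestic government bonds to non-residents 610.0, inward foreign direct investment in the manufacturing sector 208.9, purchases of foreign government bonds by domestic residents 546.5; capital account: debt forgiveness received from foreign official creditors 53.4, sale of embassy land to a foreign government 52.6.)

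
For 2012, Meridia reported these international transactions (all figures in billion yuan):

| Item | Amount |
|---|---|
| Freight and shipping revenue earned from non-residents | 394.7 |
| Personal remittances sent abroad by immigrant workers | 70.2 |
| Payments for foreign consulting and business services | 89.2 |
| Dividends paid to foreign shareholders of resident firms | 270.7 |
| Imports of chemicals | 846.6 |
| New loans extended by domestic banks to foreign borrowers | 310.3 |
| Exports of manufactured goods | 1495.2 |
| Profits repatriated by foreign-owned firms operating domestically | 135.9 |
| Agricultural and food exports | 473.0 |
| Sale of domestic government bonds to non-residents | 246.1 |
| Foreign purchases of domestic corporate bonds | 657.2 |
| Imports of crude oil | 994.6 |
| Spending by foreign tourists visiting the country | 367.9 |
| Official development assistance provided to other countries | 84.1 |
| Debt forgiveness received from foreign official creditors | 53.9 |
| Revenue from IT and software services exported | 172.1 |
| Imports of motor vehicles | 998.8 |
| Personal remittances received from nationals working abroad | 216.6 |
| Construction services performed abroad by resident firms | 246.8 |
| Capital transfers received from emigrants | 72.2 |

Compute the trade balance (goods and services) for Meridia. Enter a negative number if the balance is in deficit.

220.5

Goods: -994.6 - 846.6 + 473.0 - 998.8 + 1495.2 = -871.8
Services: -89.2 + 172.1 + 246.8 + 367.9 + 394.7 = 1092.3
Trade balance = -871.8 + 1092.3 = 220.5
(Excluded from the trade balance — secondary income: personal remittances sent abroad by immigrant workers 70.2, official development assistance provided to other countries 84.1, personal remittances received from nationals working abroad 216.6; primary income: dividends paid to foreign shareholders of resident firms 270.7, profits repatriated by foreign-owned firms operating domestically 135.9; financial account: new loans extended by domestic banks to foreign borrowers 310.3, sale of domestic government bonds to non-residents 246.1, foreign purchases of domestic corporate bonds 657.2; capital account: debt forgiveness received from foreign official creditors 53.9, capital transfers received from emigrants 72.2.)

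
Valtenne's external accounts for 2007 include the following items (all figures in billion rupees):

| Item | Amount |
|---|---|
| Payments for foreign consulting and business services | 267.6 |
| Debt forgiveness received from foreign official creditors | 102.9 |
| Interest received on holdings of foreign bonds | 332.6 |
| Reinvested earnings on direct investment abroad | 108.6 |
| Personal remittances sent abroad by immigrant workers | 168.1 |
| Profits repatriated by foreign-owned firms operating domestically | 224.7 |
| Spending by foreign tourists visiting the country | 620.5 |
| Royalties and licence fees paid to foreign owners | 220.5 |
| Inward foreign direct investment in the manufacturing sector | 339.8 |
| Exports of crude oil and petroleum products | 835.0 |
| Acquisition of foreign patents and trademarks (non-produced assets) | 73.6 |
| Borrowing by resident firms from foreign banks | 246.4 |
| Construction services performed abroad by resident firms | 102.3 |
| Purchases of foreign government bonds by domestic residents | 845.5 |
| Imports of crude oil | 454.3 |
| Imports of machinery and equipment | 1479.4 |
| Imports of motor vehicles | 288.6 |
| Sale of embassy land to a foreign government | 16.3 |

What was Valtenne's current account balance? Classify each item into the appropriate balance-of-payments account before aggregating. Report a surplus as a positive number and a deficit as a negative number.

Goods: 835.0 - 454.3 - 1479.4 - 288.6 = -1387.3
Services: -220.5 + 102.3 + 620.5 - 267.6 = 234.7
Primary income: -224.7 + 332.6 + 108.6 = 216.5
Secondary income: -168.1
Current account = (-1387.3) + 234.7 + 216.5 + (-168.1) = -1104.2
(Excluded from the current account — capital account: debt forgiveness received from foreign official creditors 102.9, acquisition of foreign patents and trademarks (non-produced assets) 73.6, sale of embassy land to a foreign government 16.3; financial account: inward foreign direct investment in the manufacturing sector 339.8, borrowing by resident firms from foreign banks 246.4, purchases of foreign government bonds by domestic residents 845.5.)

-1104.2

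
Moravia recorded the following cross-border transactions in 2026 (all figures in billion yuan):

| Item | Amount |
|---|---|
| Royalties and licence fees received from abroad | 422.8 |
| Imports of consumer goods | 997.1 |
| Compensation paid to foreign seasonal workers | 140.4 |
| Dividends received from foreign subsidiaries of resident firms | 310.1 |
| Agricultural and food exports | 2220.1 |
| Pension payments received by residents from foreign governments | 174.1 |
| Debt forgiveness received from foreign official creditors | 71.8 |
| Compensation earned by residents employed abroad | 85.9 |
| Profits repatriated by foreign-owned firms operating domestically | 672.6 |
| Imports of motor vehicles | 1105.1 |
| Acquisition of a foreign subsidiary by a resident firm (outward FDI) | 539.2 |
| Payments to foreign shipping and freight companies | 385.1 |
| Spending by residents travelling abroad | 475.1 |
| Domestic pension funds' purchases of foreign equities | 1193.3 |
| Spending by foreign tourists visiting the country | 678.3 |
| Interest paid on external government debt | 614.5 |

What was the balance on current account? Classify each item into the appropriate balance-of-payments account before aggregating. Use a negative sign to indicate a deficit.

-498.6

Goods: -1105.1 + 2220.1 - 997.1 = 117.9
Services: -475.1 + 422.8 - 385.1 + 678.3 = 240.9
Primary income: -672.6 + 310.1 - 614.5 - 140.4 + 85.9 = -1031.5
Secondary income: 174.1
Current account = 117.9 + 240.9 + (-1031.5) + 174.1 = -498.6
(Excluded from the current account — capital account: debt forgiveness received from foreign official creditors 71.8; financial account: acquisition of a foreign subsidiary by a resident firm (outward FDI) 539.2, domestic pension funds' purchases of foreign equities 1193.3.)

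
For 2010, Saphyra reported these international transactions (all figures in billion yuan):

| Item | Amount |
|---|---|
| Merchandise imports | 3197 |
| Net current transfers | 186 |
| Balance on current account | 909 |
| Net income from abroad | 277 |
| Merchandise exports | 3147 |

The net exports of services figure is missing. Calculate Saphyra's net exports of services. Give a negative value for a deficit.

Current account = goods balance + services balance + net primary income + net secondary income
Sum of the known components = 413
Net exports of services = CA - (known components) = 909 - 413 = 496

496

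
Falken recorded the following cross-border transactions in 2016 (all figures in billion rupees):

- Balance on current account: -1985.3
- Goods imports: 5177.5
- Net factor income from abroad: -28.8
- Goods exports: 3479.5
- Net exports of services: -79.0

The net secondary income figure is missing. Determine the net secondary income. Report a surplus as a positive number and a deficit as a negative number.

-179.5

Current account = goods balance + services balance + net primary income + net secondary income
Sum of the known components = -1805.8
Net secondary income = CA - (known components) = -1985.3 - (-1805.8) = -179.5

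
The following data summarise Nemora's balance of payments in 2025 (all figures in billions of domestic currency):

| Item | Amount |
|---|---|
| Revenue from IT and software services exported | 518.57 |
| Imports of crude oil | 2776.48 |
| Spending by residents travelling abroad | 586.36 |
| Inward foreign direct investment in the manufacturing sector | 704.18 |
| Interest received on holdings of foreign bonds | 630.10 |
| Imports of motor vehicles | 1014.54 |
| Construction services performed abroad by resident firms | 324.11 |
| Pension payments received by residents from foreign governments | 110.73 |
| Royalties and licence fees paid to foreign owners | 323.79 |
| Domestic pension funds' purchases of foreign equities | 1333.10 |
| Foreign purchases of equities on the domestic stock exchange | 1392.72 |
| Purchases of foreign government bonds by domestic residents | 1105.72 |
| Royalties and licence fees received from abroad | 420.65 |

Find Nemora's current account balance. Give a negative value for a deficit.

-2697.01

Goods: -1014.54 - 2776.48 = -3791.02
Services: -586.36 + 324.11 + 420.65 - 323.79 + 518.57 = 353.18
Primary income: 630.10
Secondary income: 110.73
Current account = (-3791.02) + 353.18 + 630.10 + 110.73 = -2697.01
(Excluded from the current account — financial account: inward foreign direct investment in the manufacturing sector 704.18, domestic pension funds' purchases of foreign equities 1333.10, foreign purchases of equities on the domestic stock exchange 1392.72, purchases of foreign government bonds by domestic residents 1105.72.)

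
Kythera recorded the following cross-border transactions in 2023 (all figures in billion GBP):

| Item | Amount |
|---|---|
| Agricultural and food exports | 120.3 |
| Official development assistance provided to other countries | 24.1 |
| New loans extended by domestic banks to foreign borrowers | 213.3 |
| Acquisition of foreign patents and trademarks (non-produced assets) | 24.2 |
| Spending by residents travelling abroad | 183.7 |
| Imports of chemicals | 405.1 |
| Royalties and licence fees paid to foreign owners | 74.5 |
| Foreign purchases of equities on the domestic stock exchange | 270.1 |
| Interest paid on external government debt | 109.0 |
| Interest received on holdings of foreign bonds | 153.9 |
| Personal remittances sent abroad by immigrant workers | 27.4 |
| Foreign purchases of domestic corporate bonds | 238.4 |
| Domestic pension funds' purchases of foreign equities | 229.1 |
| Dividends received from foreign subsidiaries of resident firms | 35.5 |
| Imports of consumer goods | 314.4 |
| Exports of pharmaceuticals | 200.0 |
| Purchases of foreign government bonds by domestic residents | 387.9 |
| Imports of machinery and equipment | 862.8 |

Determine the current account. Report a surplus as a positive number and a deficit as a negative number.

Goods: 120.3 - 314.4 - 405.1 + 200.0 - 862.8 = -1262.0
Services: -74.5 - 183.7 = -258.2
Primary income: -109.0 + 153.9 + 35.5 = 80.4
Secondary income: -24.1 - 27.4 = -51.5
Current account = (-1262.0) + (-258.2) + 80.4 + (-51.5) = -1491.3
(Excluded from the current account — financial account: new loans extended by domestic banks to foreign borrowers 213.3, foreign purchases of equities on the domestic stock exchange 270.1, foreign purchases of domestic corporate bonds 238.4, domestic pension funds' purchases of foreign equities 229.1, purchases of foreign government bonds by domestic residents 387.9; capital account: acquisition of foreign patents and trademarks (non-produced assets) 24.2.)

-1491.3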